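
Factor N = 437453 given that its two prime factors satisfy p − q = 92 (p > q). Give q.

Since p = q + 92, we have 437453 = q(q + 92), so q² + 92q − 437453 = 0.
Discriminant: 92² + 4·437453 = 8464 + 1749812 = 1758276; √1758276 = 1326.
q = (−92 + 1326)/2 = 617, and p = q + 92 = 709.
Check: 617 · 709 = 437453.

617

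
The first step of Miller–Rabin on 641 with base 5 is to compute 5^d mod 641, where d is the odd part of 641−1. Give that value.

641 − 1 = 640 = 2^7 · 5, so d = 5.
5^1 ≡ 5 (mod 641)
5^2 ≡ 5^2 = 25 ≡ 25 (mod 641)
5^4 ≡ 25^2 = 625 ≡ 625 (mod 641)
5 = 4 + 1 in binary powers of 2.
So 5^5 ≡ 625 · 5 ≡ 561 (mod 641).
Squaring chain: 561 → 631 → 100 → 385 → 154 → 640 → 1; reaches −1, so base 5 does not prove 641 composite.

561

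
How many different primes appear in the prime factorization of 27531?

27531 = 3^2 · 3059
3059 = 7 · 437
437 = 19 · 23
27531 = 3^2 · 7 · 19 · 23, which has 4 distinct prime factors.

4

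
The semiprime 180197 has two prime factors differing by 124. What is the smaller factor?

367

Since p = q + 124, we have 180197 = q(q + 124), so q² + 124q − 180197 = 0.
Discriminant: 124² + 4·180197 = 15376 + 720788 = 736164; √736164 = 858.
q = (−124 + 858)/2 = 367, and p = q + 124 = 491.
Check: 367 · 491 = 180197.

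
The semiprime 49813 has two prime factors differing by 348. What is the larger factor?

Since p = q + 348, we have 49813 = q(q + 348), so q² + 348q − 49813 = 0.
Discriminant: 348² + 4·49813 = 121104 + 199252 = 320356; √320356 = 566.
q = (−348 + 566)/2 = 109, and p = q + 348 = 457.
Check: 109 · 457 = 49813.

457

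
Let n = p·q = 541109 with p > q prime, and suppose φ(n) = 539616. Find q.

φ(n) = (p−1)(q−1) = n − (p+q) + 1, so p + q = 541109 − 539616 + 1 = 1494.
p and q are the roots of t² − 1494t + 541109 = 0.
Discriminant: 1494² − 4·541109 = 2232036 − 2164436 = 67600; √67600 = 260.
q = (1494 − 260)/2 = 617, p = (1494 + 260)/2 = 877.
Check: 617 · 877 = 541109.

617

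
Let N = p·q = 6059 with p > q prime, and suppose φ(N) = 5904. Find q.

φ(n) = (p−1)(q−1) = n − (p+q) + 1, so p + q = 6059 − 5904 + 1 = 156.
p and q are the roots of t² − 156t + 6059 = 0.
Discriminant: 156² − 4·6059 = 24336 − 24236 = 100; √100 = 10.
q = (156 − 10)/2 = 73, p = (156 + 10)/2 = 83.
Check: 73 · 83 = 6059.

73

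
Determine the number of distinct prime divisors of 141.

2

141 = 3 · 47
141 = 3 · 47, which has 2 distinct prime factors.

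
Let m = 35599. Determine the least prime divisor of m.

97

35599 is odd.
Digit sum 31, not divisible by 3.
Ends in 9: not divisible by 5.
7: 35599 = 7·5085 + 4
11: 35599 = 11·3236 + 3
13: 35599 = 13·2738 + 5
17: 35599 = 17·2094 + 1
19: 35599 = 19·1873 + 12
23: 35599 = 23·1547 + 18
29: 35599 = 29·1227 + 16
31: 35599 = 31·1148 + 11
37: 35599 = 37·962 + 5
41: 35599 = 41·868 + 11
43: 35599 = 43·827 + 38
47: 35599 = 47·757 + 20
53: 35599 = 53·671 + 36
59: 35599 = 59·603 + 22
61: 35599 = 61·583 + 36
67: 35599 = 67·531 + 22
71: 35599 = 71·501 + 28
73: 35599 = 73·487 + 48
79: 35599 = 79·450 + 49
83: 35599 = 83·428 + 75
89: 35599 = 89·399 + 88
97: 35599 = 97·367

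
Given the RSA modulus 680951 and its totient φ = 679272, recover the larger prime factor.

φ(n) = (p−1)(q−1) = n − (p+q) + 1, so p + q = 680951 − 679272 + 1 = 1680.
p and q are the roots of t² − 1680t + 680951 = 0.
Discriminant: 1680² − 4·680951 = 2822400 − 2723804 = 98596; √98596 = 314.
q = (1680 − 314)/2 = 683, p = (1680 + 314)/2 = 997.
Check: 683 · 997 = 680951.

997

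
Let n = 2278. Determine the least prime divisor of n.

2278 is even: 2 divides it.

2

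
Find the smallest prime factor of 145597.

19

145597 is odd.
Digit sum 31, not divisible by 3.
Ends in 7: not divisible by 5.
7: 145597 = 7·20799 + 4
11: 145597 = 11·13236 + 1
13: 145597 = 13·11199 + 10
17: 145597 = 17·8564 + 9
19: 145597 = 19·7663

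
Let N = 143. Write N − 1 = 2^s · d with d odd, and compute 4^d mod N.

143 − 1 = 142 = 2^1 · 71, so d = 71.
4^1 ≡ 4 (mod 143)
4^2 ≡ 4^2 = 16 ≡ 16 (mod 143)
4^4 ≡ 16^2 = 256 ≡ 113 (mod 143)
4^8 ≡ 113^2 = 12769 ≡ 42 (mod 143)
4^16 ≡ 42^2 = 1764 ≡ 48 (mod 143)
4^32 ≡ 48^2 = 2304 ≡ 16 (mod 143)
4^64 ≡ 16^2 = 256 ≡ 113 (mod 143)
71 = 64 + 4 + 2 + 1 in binary powers of 2.
So 4^71 ≡ 113 · 113 · 16 · 4 ≡ 114 (mod 143).
Squaring chain: 114; never reaches −1, so base 4 is a Miller–Rabin witness that 143 is composite.

114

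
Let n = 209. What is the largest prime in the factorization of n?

19

209 = 11 · 19
19 is prime.
So 209 = 11 · 19; the largest prime factor is 19.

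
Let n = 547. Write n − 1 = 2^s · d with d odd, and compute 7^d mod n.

546

547 − 1 = 546 = 2^1 · 273, so d = 273.
7^1 ≡ 7 (mod 547)
7^2 ≡ 7^2 = 49 ≡ 49 (mod 547)
7^4 ≡ 49^2 = 2401 ≡ 213 (mod 547)
7^8 ≡ 213^2 = 45369 ≡ 515 (mod 547)
7^16 ≡ 515^2 = 265225 ≡ 477 (mod 547)
7^32 ≡ 477^2 = 227529 ≡ 524 (mod 547)
7^64 ≡ 524^2 = 274576 ≡ 529 (mod 547)
7^128 ≡ 529^2 = 279841 ≡ 324 (mod 547)
7^256 ≡ 324^2 = 104976 ≡ 499 (mod 547)
273 = 256 + 16 + 1 in binary powers of 2.
So 7^273 ≡ 499 · 477 · 7 ≡ 546 (mod 547).
Since 7^d ≡ 546 (mod 547), base 7 does not prove 547 composite.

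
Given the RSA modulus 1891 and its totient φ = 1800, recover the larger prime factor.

φ(n) = (p−1)(q−1) = n − (p+q) + 1, so p + q = 1891 − 1800 + 1 = 92.
p and q are the roots of t² − 92t + 1891 = 0.
Discriminant: 92² − 4·1891 = 8464 − 7564 = 900; √900 = 30.
q = (92 − 30)/2 = 31, p = (92 + 30)/2 = 61.
Check: 31 · 61 = 1891.

61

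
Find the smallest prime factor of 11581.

11581 is odd.
Digit sum 16, not divisible by 3.
Ends in 1: not divisible by 5.
7: 11581 = 7·1654 + 3
11: 11581 = 11·1052 + 9
13: 11581 = 13·890 + 11
17: 11581 = 17·681 + 4
19: 11581 = 19·609 + 10
23: 11581 = 23·503 + 12
29: 11581 = 29·399 + 10
31: 11581 = 31·373 + 18
37: 11581 = 37·313

37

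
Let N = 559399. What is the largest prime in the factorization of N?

97

559399 = 73 · 7663
7663 = 79 · 97
97 is prime.
So 559399 = 73 · 79 · 97; the largest prime factor is 97.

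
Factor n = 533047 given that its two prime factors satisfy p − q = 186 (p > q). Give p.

829

Since p = q + 186, we have 533047 = q(q + 186), so q² + 186q − 533047 = 0.
Discriminant: 186² + 4·533047 = 34596 + 2132188 = 2166784; √2166784 = 1472.
q = (−186 + 1472)/2 = 643, and p = q + 186 = 829.
Check: 643 · 829 = 533047.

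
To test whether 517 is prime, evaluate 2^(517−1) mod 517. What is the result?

2^1 ≡ 2 (mod 517)
2^2 ≡ 2^2 = 4 ≡ 4 (mod 517)
2^4 ≡ 4^2 = 16 ≡ 16 (mod 517)
2^8 ≡ 16^2 = 256 ≡ 256 (mod 517)
2^16 ≡ 256^2 = 65536 ≡ 394 (mod 517)
2^32 ≡ 394^2 = 155236 ≡ 136 (mod 517)
2^64 ≡ 136^2 = 18496 ≡ 401 (mod 517)
2^128 ≡ 401^2 = 160801 ≡ 14 (mod 517)
2^256 ≡ 14^2 = 196 ≡ 196 (mod 517)
2^512 ≡ 196^2 = 38416 ≡ 158 (mod 517)
516 = 512 + 4 in binary powers of 2.
So 2^516 ≡ 158 · 16 ≡ 460 (mod 517).
Since 460 ≠ 1, base 2 is a Fermat witness: 517 is composite.

460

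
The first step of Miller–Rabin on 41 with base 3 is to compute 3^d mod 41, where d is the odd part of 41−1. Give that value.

41 − 1 = 40 = 2^3 · 5, so d = 5.
3^1 ≡ 3 (mod 41)
3^2 ≡ 3^2 = 9 ≡ 9 (mod 41)
3^4 ≡ 9^2 = 81 ≡ 40 (mod 41)
5 = 4 + 1 in binary powers of 2.
So 3^5 ≡ 40 · 3 ≡ 38 (mod 41).
Squaring chain: 38 → 9 → 40; reaches −1, so base 3 does not prove 41 composite.

38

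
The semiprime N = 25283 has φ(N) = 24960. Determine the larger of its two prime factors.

193

φ(n) = (p−1)(q−1) = n − (p+q) + 1, so p + q = 25283 − 24960 + 1 = 324.
p and q are the roots of t² − 324t + 25283 = 0.
Discriminant: 324² − 4·25283 = 104976 − 101132 = 3844; √3844 = 62.
q = (324 − 62)/2 = 131, p = (324 + 62)/2 = 193.
Check: 131 · 193 = 25283.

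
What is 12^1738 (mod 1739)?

382

12^1 ≡ 12 (mod 1739)
12^2 ≡ 12^2 = 144 ≡ 144 (mod 1739)
12^4 ≡ 144^2 = 20736 ≡ 1607 (mod 1739)
12^8 ≡ 1607^2 = 2582449 ≡ 34 (mod 1739)
12^16 ≡ 34^2 = 1156 ≡ 1156 (mod 1739)
12^32 ≡ 1156^2 = 1336336 ≡ 784 (mod 1739)
12^64 ≡ 784^2 = 614656 ≡ 789 (mod 1739)
12^128 ≡ 789^2 = 622521 ≡ 1698 (mod 1739)
12^256 ≡ 1698^2 = 2883204 ≡ 1681 (mod 1739)
12^512 ≡ 1681^2 = 2825761 ≡ 1625 (mod 1739)
12^1024 ≡ 1625^2 = 2640625 ≡ 823 (mod 1739)
1738 = 1024 + 512 + 128 + 64 + 8 + 2 in binary powers of 2.
So 12^1738 ≡ 823 · 1625 · 1698 · 789 · 34 · 144 ≡ 382 (mod 1739).
Since 382 ≠ 1, base 12 is a Fermat witness: 1739 is composite.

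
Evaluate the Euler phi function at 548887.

536112

Factor: 548887 = 73^2 · 103.
φ(548887) = 73^1·(73−1) · (103−1) = 5256 · 102 = 536112.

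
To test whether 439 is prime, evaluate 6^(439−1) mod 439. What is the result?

6^1 ≡ 6 (mod 439)
6^2 ≡ 6^2 = 36 ≡ 36 (mod 439)
6^4 ≡ 36^2 = 1296 ≡ 418 (mod 439)
6^8 ≡ 418^2 = 174724 ≡ 2 (mod 439)
6^16 ≡ 2^2 = 4 ≡ 4 (mod 439)
6^32 ≡ 4^2 = 16 ≡ 16 (mod 439)
6^64 ≡ 16^2 = 256 ≡ 256 (mod 439)
6^128 ≡ 256^2 = 65536 ≡ 125 (mod 439)
6^256 ≡ 125^2 = 15625 ≡ 260 (mod 439)
438 = 256 + 128 + 32 + 16 + 4 + 2 in binary powers of 2.
So 6^438 ≡ 260 · 125 · 16 · 4 · 418 · 36 ≡ 1 (mod 439).
Since the result is 1, base 6 gives no evidence that 439 is composite.

1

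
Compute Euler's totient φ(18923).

18648

Factor: 18923 = 127 · 149.
φ(18923) = (127−1) · (149−1) = 126 · 148 = 18648.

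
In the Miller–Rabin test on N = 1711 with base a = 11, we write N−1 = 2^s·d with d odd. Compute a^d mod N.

1294

1711 − 1 = 1710 = 2^1 · 855, so d = 855.
11^1 ≡ 11 (mod 1711)
11^2 ≡ 11^2 = 121 ≡ 121 (mod 1711)
11^4 ≡ 121^2 = 14641 ≡ 953 (mod 1711)
11^8 ≡ 953^2 = 908209 ≡ 1379 (mod 1711)
11^16 ≡ 1379^2 = 1901641 ≡ 720 (mod 1711)
11^32 ≡ 720^2 = 518400 ≡ 1678 (mod 1711)
11^64 ≡ 1678^2 = 2815684 ≡ 1089 (mod 1711)
11^128 ≡ 1089^2 = 1185921 ≡ 198 (mod 1711)
11^256 ≡ 198^2 = 39204 ≡ 1562 (mod 1711)
11^512 ≡ 1562^2 = 2439844 ≡ 1669 (mod 1711)
855 = 512 + 256 + 64 + 16 + 4 + 2 + 1 in binary powers of 2.
So 11^855 ≡ 1669 · 1562 · 1089 · 720 · 953 · 121 · 11 ≡ 1294 (mod 1711).
Squaring chain: 1294; never reaches −1, so base 11 is a Miller–Rabin witness that 1711 is composite.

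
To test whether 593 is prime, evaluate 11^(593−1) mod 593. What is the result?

11^1 ≡ 11 (mod 593)
11^2 ≡ 11^2 = 121 ≡ 121 (mod 593)
11^4 ≡ 121^2 = 14641 ≡ 409 (mod 593)
11^8 ≡ 409^2 = 167281 ≡ 55 (mod 593)
11^16 ≡ 55^2 = 3025 ≡ 60 (mod 593)
11^32 ≡ 60^2 = 3600 ≡ 42 (mod 593)
11^64 ≡ 42^2 = 1764 ≡ 578 (mod 593)
11^128 ≡ 578^2 = 334084 ≡ 225 (mod 593)
11^256 ≡ 225^2 = 50625 ≡ 220 (mod 593)
11^512 ≡ 220^2 = 48400 ≡ 367 (mod 593)
592 = 512 + 64 + 16 in binary powers of 2.
So 11^592 ≡ 367 · 578 · 60 ≡ 1 (mod 593).
Since the result is 1, base 11 gives no evidence that 593 is composite.

1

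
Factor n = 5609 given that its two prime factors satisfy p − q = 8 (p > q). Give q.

Since p = q + 8, we have 5609 = q(q + 8), so q² + 8q − 5609 = 0.
Discriminant: 8² + 4·5609 = 64 + 22436 = 22500; √22500 = 150.
q = (−8 + 150)/2 = 71, and p = q + 8 = 79.
Check: 71 · 79 = 5609.

71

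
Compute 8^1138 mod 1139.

8^1 ≡ 8 (mod 1139)
8^2 ≡ 8^2 = 64 ≡ 64 (mod 1139)
8^4 ≡ 64^2 = 4096 ≡ 679 (mod 1139)
8^8 ≡ 679^2 = 461041 ≡ 885 (mod 1139)
8^16 ≡ 885^2 = 783225 ≡ 732 (mod 1139)
8^32 ≡ 732^2 = 535824 ≡ 494 (mod 1139)
8^64 ≡ 494^2 = 244036 ≡ 290 (mod 1139)
8^128 ≡ 290^2 = 84100 ≡ 953 (mod 1139)
8^256 ≡ 953^2 = 908209 ≡ 426 (mod 1139)
8^512 ≡ 426^2 = 181476 ≡ 375 (mod 1139)
8^1024 ≡ 375^2 = 140625 ≡ 528 (mod 1139)
1138 = 1024 + 64 + 32 + 16 + 2 in binary powers of 2.
So 8^1138 ≡ 528 · 290 · 494 · 732 · 64 ≡ 1067 (mod 1139).
Since 1067 ≠ 1, base 8 is a Fermat witness: 1139 is composite.

1067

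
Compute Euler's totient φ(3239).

3120

Factor: 3239 = 41 · 79.
φ(3239) = (41−1) · (79−1) = 40 · 78 = 3120.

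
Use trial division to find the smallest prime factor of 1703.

13

1703 is odd.
Digit sum 11, not divisible by 3.
Ends in 3: not divisible by 5.
7: 1703 = 7·243 + 2
11: 1703 = 11·154 + 9
13: 1703 = 13·131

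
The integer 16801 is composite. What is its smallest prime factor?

53

16801 is odd.
Digit sum 16, not divisible by 3.
Ends in 1: not divisible by 5.
7: 16801 = 7·2400 + 1
11: 16801 = 11·1527 + 4
13: 16801 = 13·1292 + 5
17: 16801 = 17·988 + 5
19: 16801 = 19·884 + 5
23: 16801 = 23·730 + 11
29: 16801 = 29·579 + 10
31: 16801 = 31·541 + 30
37: 16801 = 37·454 + 3
41: 16801 = 41·409 + 32
43: 16801 = 43·390 + 31
47: 16801 = 47·357 + 22
53: 16801 = 53·317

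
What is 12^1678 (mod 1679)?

12^1 ≡ 12 (mod 1679)
12^2 ≡ 12^2 = 144 ≡ 144 (mod 1679)
12^4 ≡ 144^2 = 20736 ≡ 588 (mod 1679)
12^8 ≡ 588^2 = 345744 ≡ 1549 (mod 1679)
12^16 ≡ 1549^2 = 2399401 ≡ 110 (mod 1679)
12^32 ≡ 110^2 = 12100 ≡ 347 (mod 1679)
12^64 ≡ 347^2 = 120409 ≡ 1200 (mod 1679)
12^128 ≡ 1200^2 = 1440000 ≡ 1097 (mod 1679)
12^256 ≡ 1097^2 = 1203409 ≡ 1245 (mod 1679)
12^512 ≡ 1245^2 = 1550025 ≡ 308 (mod 1679)
12^1024 ≡ 308^2 = 94864 ≡ 840 (mod 1679)
1678 = 1024 + 512 + 128 + 8 + 4 + 2 in binary powers of 2.
So 12^1678 ≡ 840 · 308 · 1097 · 1549 · 588 · 144 ≡ 653 (mod 1679).
Since 653 ≠ 1, base 12 is a Fermat witness: 1679 is composite.

653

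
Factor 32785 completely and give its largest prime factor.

83

32785 = 5 · 6557
6557 = 79 · 83
83 is prime.
So 32785 = 5 · 79 · 83; the largest prime factor is 83.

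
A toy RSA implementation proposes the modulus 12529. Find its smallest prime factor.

11

12529 is odd.
Digit sum 19, not divisible by 3.
Ends in 9: not divisible by 5.
7: 12529 = 7·1789 + 6
11: 12529 = 11·1139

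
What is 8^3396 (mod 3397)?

8^1 ≡ 8 (mod 3397)
8^2 ≡ 8^2 = 64 ≡ 64 (mod 3397)
8^4 ≡ 64^2 = 4096 ≡ 699 (mod 3397)
8^8 ≡ 699^2 = 488601 ≡ 2830 (mod 3397)
8^16 ≡ 2830^2 = 8008900 ≡ 2171 (mod 3397)
8^32 ≡ 2171^2 = 4713241 ≡ 1602 (mod 3397)
8^64 ≡ 1602^2 = 2566404 ≡ 1669 (mod 3397)
8^128 ≡ 1669^2 = 2785561 ≡ 21 (mod 3397)
8^256 ≡ 21^2 = 441 ≡ 441 (mod 3397)
8^512 ≡ 441^2 = 194481 ≡ 852 (mod 3397)
8^1024 ≡ 852^2 = 725904 ≡ 2343 (mod 3397)
8^2048 ≡ 2343^2 = 5489649 ≡ 97 (mod 3397)
3396 = 2048 + 1024 + 256 + 64 + 4 in binary powers of 2.
So 8^3396 ≡ 97 · 2343 · 441 · 1669 · 699 ≡ 2013 (mod 3397).
Since 2013 ≠ 1, base 8 is a Fermat witness: 3397 is composite.

2013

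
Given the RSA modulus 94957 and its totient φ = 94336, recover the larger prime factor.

φ(n) = (p−1)(q−1) = n − (p+q) + 1, so p + q = 94957 − 94336 + 1 = 622.
p and q are the roots of t² − 622t + 94957 = 0.
Discriminant: 622² − 4·94957 = 386884 − 379828 = 7056; √7056 = 84.
q = (622 − 84)/2 = 269, p = (622 + 84)/2 = 353.
Check: 269 · 353 = 94957.

353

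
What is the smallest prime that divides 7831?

7831 is odd.
Digit sum 19, not divisible by 3.
Ends in 1: not divisible by 5.
7: 7831 = 7·1118 + 5
11: 7831 = 11·711 + 10
13: 7831 = 13·602 + 5
17: 7831 = 17·460 + 11
19: 7831 = 19·412 + 3
23: 7831 = 23·340 + 11
29: 7831 = 29·270 + 1
31: 7831 = 31·252 + 19
37: 7831 = 37·211 + 24
41: 7831 = 41·191

41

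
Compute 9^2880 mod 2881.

9^1 ≡ 9 (mod 2881)
9^2 ≡ 9^2 = 81 ≡ 81 (mod 2881)
9^4 ≡ 81^2 = 6561 ≡ 799 (mod 2881)
9^8 ≡ 799^2 = 638401 ≡ 1700 (mod 2881)
9^16 ≡ 1700^2 = 2890000 ≡ 357 (mod 2881)
9^32 ≡ 357^2 = 127449 ≡ 685 (mod 2881)
9^64 ≡ 685^2 = 469225 ≡ 2503 (mod 2881)
9^128 ≡ 2503^2 = 6265009 ≡ 1715 (mod 2881)
9^256 ≡ 1715^2 = 2941225 ≡ 2605 (mod 2881)
9^512 ≡ 2605^2 = 6786025 ≡ 1270 (mod 2881)
9^1024 ≡ 1270^2 = 1612900 ≡ 2421 (mod 2881)
9^2048 ≡ 2421^2 = 5861241 ≡ 1287 (mod 2881)
2880 = 2048 + 512 + 256 + 64 in binary powers of 2.
So 9^2880 ≡ 1287 · 1270 · 2605 · 2503 ≡ 1632 (mod 2881).
Since 1632 ≠ 1, base 9 is a Fermat witness: 2881 is composite.

1632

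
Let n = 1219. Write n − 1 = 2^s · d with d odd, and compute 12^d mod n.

634

1219 − 1 = 1218 = 2^1 · 609, so d = 609.
12^1 ≡ 12 (mod 1219)
12^2 ≡ 12^2 = 144 ≡ 144 (mod 1219)
12^4 ≡ 144^2 = 20736 ≡ 13 (mod 1219)
12^8 ≡ 13^2 = 169 ≡ 169 (mod 1219)
12^16 ≡ 169^2 = 28561 ≡ 524 (mod 1219)
12^32 ≡ 524^2 = 274576 ≡ 301 (mod 1219)
12^64 ≡ 301^2 = 90601 ≡ 395 (mod 1219)
12^128 ≡ 395^2 = 156025 ≡ 1212 (mod 1219)
12^256 ≡ 1212^2 = 1468944 ≡ 49 (mod 1219)
12^512 ≡ 49^2 = 2401 ≡ 1182 (mod 1219)
609 = 512 + 64 + 32 + 1 in binary powers of 2.
So 12^609 ≡ 1182 · 395 · 301 · 12 ≡ 634 (mod 1219).
Squaring chain: 634; never reaches −1, so base 12 is a Miller–Rabin witness that 1219 is composite.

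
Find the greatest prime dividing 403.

403 = 13 · 31
31 is prime.
So 403 = 13 · 31; the largest prime factor is 31.

31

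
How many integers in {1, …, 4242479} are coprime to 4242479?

Factor: 4242479 = 137 · 173 · 179.
φ(4242479) = (137−1) · (173−1) · (179−1) = 136 · 172 · 178 = 4163776.

4163776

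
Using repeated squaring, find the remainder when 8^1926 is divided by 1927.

8^1 ≡ 8 (mod 1927)
8^2 ≡ 8^2 = 64 ≡ 64 (mod 1927)
8^4 ≡ 64^2 = 4096 ≡ 242 (mod 1927)
8^8 ≡ 242^2 = 58564 ≡ 754 (mod 1927)
8^16 ≡ 754^2 = 568516 ≡ 51 (mod 1927)
8^32 ≡ 51^2 = 2601 ≡ 674 (mod 1927)
8^64 ≡ 674^2 = 454276 ≡ 1431 (mod 1927)
8^128 ≡ 1431^2 = 2047761 ≡ 1287 (mod 1927)
8^256 ≡ 1287^2 = 1656369 ≡ 1076 (mod 1927)
8^512 ≡ 1076^2 = 1157776 ≡ 1576 (mod 1927)
8^1024 ≡ 1576^2 = 2483776 ≡ 1800 (mod 1927)
1926 = 1024 + 512 + 256 + 128 + 4 + 2 in binary powers of 2.
So 8^1926 ≡ 1800 · 1576 · 1076 · 1287 · 242 · 64 ≡ 1630 (mod 1927).
Since 1630 ≠ 1, base 8 is a Fermat witness: 1927 is composite.

1630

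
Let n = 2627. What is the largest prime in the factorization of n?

71

2627 = 37 · 71
71 is prime.
So 2627 = 37 · 71; the largest prime factor is 71.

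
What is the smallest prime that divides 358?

2

358 is even: 2 divides it.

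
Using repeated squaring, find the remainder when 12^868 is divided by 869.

166

12^1 ≡ 12 (mod 869)
12^2 ≡ 12^2 = 144 ≡ 144 (mod 869)
12^4 ≡ 144^2 = 20736 ≡ 749 (mod 869)
12^8 ≡ 749^2 = 561001 ≡ 496 (mod 869)
12^16 ≡ 496^2 = 246016 ≡ 89 (mod 869)
12^32 ≡ 89^2 = 7921 ≡ 100 (mod 869)
12^64 ≡ 100^2 = 10000 ≡ 441 (mod 869)
12^128 ≡ 441^2 = 194481 ≡ 694 (mod 869)
12^256 ≡ 694^2 = 481636 ≡ 210 (mod 869)
12^512 ≡ 210^2 = 44100 ≡ 650 (mod 869)
868 = 512 + 256 + 64 + 32 + 4 in binary powers of 2.
So 12^868 ≡ 650 · 210 · 441 · 100 · 749 ≡ 166 (mod 869).
Since 166 ≠ 1, base 12 is a Fermat witness: 869 is composite.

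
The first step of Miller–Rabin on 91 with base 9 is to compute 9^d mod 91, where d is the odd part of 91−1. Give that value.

1

91 − 1 = 90 = 2^1 · 45, so d = 45.
9^1 ≡ 9 (mod 91)
9^2 ≡ 9^2 = 81 ≡ 81 (mod 91)
9^4 ≡ 81^2 = 6561 ≡ 9 (mod 91)
9^8 ≡ 9^2 = 81 ≡ 81 (mod 91)
9^16 ≡ 81^2 = 6561 ≡ 9 (mod 91)
9^32 ≡ 9^2 = 81 ≡ 81 (mod 91)
45 = 32 + 8 + 4 + 1 in binary powers of 2.
So 9^45 ≡ 81 · 81 · 9 · 9 ≡ 1 (mod 91).
Since 9^d ≡ 1 (mod 91), base 9 does not prove 91 composite.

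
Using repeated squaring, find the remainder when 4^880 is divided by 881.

1

4^1 ≡ 4 (mod 881)
4^2 ≡ 4^2 = 16 ≡ 16 (mod 881)
4^4 ≡ 16^2 = 256 ≡ 256 (mod 881)
4^8 ≡ 256^2 = 65536 ≡ 342 (mod 881)
4^16 ≡ 342^2 = 116964 ≡ 672 (mod 881)
4^32 ≡ 672^2 = 451584 ≡ 512 (mod 881)
4^64 ≡ 512^2 = 262144 ≡ 487 (mod 881)
4^128 ≡ 487^2 = 237169 ≡ 180 (mod 881)
4^256 ≡ 180^2 = 32400 ≡ 684 (mod 881)
4^512 ≡ 684^2 = 467856 ≡ 45 (mod 881)
880 = 512 + 256 + 64 + 32 + 16 in binary powers of 2.
So 4^880 ≡ 45 · 684 · 487 · 512 · 672 ≡ 1 (mod 881).
Since the result is 1, base 4 gives no evidence that 881 is composite.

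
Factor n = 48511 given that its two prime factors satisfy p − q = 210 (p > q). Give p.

Since p = q + 210, we have 48511 = q(q + 210), so q² + 210q − 48511 = 0.
Discriminant: 210² + 4·48511 = 44100 + 194044 = 238144; √238144 = 488.
q = (−210 + 488)/2 = 139, and p = q + 210 = 349.
Check: 139 · 349 = 48511.

349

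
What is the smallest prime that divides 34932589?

34932589 is odd.
Digit sum 43, not divisible by 3.
Ends in 9: not divisible by 5.
7: 34932589 = 7·4990369 + 6
11: 34932589 = 11·3175689 + 10
13: 34932589 = 13·2687122 + 3
17: 34932589 = 17·2054858 + 3
19: 34932589 = 19·1838557 + 6
23: 34932589 = 23·1518808 + 5
29: 34932589 = 29·1204572 + 1
31: 34932589 = 31·1126857 + 22
37: 34932589 = 37·944124 + 1
41: 34932589 = 41·852014 + 15
43: 34932589 = 43·812385 + 34
47: 34932589 = 47·743246 + 27
53: 34932589 = 53·659105 + 24
59: 34932589 = 59·592077 + 46
61: 34932589 = 61·572665 + 24
67: 34932589 = 67·521381 + 62
71: 34932589 = 71·492008 + 21
73: 34932589 = 73·478528 + 45
79: 34932589 = 79·442184 + 53
83: 34932589 = 83·420874 + 47
89: 34932589 = 89·392501

89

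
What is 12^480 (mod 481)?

248

12^1 ≡ 12 (mod 481)
12^2 ≡ 12^2 = 144 ≡ 144 (mod 481)
12^4 ≡ 144^2 = 20736 ≡ 53 (mod 481)
12^8 ≡ 53^2 = 2809 ≡ 404 (mod 481)
12^16 ≡ 404^2 = 163216 ≡ 157 (mod 481)
12^32 ≡ 157^2 = 24649 ≡ 118 (mod 481)
12^64 ≡ 118^2 = 13924 ≡ 456 (mod 481)
12^128 ≡ 456^2 = 207936 ≡ 144 (mod 481)
12^256 ≡ 144^2 = 20736 ≡ 53 (mod 481)
480 = 256 + 128 + 64 + 32 in binary powers of 2.
So 12^480 ≡ 53 · 144 · 456 · 118 ≡ 248 (mod 481).
Since 248 ≠ 1, base 12 is a Fermat witness: 481 is composite.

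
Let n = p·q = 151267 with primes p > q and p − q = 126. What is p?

457

Since p = q + 126, we have 151267 = q(q + 126), so q² + 126q − 151267 = 0.
Discriminant: 126² + 4·151267 = 15876 + 605068 = 620944; √620944 = 788.
q = (−126 + 788)/2 = 331, and p = q + 126 = 457.
Check: 331 · 457 = 151267.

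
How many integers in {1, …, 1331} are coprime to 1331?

Factor: 1331 = 11^3.
φ(1331) = 11^2·(11−1) = 1210.

1210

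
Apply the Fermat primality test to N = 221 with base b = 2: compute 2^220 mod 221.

2^1 ≡ 2 (mod 221)
2^2 ≡ 2^2 = 4 ≡ 4 (mod 221)
2^4 ≡ 4^2 = 16 ≡ 16 (mod 221)
2^8 ≡ 16^2 = 256 ≡ 35 (mod 221)
2^16 ≡ 35^2 = 1225 ≡ 120 (mod 221)
2^32 ≡ 120^2 = 14400 ≡ 35 (mod 221)
2^64 ≡ 35^2 = 1225 ≡ 120 (mod 221)
2^128 ≡ 120^2 = 14400 ≡ 35 (mod 221)
220 = 128 + 64 + 16 + 8 + 4 in binary powers of 2.
So 2^220 ≡ 35 · 120 · 120 · 35 · 16 ≡ 16 (mod 221).
Since 16 ≠ 1, base 2 is a Fermat witness: 221 is composite.

16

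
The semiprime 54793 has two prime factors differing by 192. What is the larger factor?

349

Since p = q + 192, we have 54793 = q(q + 192), so q² + 192q − 54793 = 0.
Discriminant: 192² + 4·54793 = 36864 + 219172 = 256036; √256036 = 506.
q = (−192 + 506)/2 = 157, and p = q + 192 = 349.
Check: 157 · 349 = 54793.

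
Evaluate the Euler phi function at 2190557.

Factor: 2190557 = 89 · 151 · 163.
φ(2190557) = (89−1) · (151−1) · (163−1) = 88 · 150 · 162 = 2138400.

2138400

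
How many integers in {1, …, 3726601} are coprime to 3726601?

3652560

Factor: 3726601 = 109 · 179 · 191.
φ(3726601) = (109−1) · (179−1) · (191−1) = 108 · 178 · 190 = 3652560.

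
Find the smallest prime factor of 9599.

29

9599 is odd.
Digit sum 32, not divisible by 3.
Ends in 9: not divisible by 5.
7: 9599 = 7·1371 + 2
11: 9599 = 11·872 + 7
13: 9599 = 13·738 + 5
17: 9599 = 17·564 + 11
19: 9599 = 19·505 + 4
23: 9599 = 23·417 + 8
29: 9599 = 29·331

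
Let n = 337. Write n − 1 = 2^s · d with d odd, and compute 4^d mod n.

337 − 1 = 336 = 2^4 · 21, so d = 21.
4^1 ≡ 4 (mod 337)
4^2 ≡ 4^2 = 16 ≡ 16 (mod 337)
4^4 ≡ 16^2 = 256 ≡ 256 (mod 337)
4^8 ≡ 256^2 = 65536 ≡ 158 (mod 337)
4^16 ≡ 158^2 = 24964 ≡ 26 (mod 337)
21 = 16 + 4 + 1 in binary powers of 2.
So 4^21 ≡ 26 · 256 · 4 ≡ 1 (mod 337).
Since 4^d ≡ 1 (mod 337), base 4 does not prove 337 composite.

1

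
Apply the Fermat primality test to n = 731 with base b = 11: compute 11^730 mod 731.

11^1 ≡ 11 (mod 731)
11^2 ≡ 11^2 = 121 ≡ 121 (mod 731)
11^4 ≡ 121^2 = 14641 ≡ 21 (mod 731)
11^8 ≡ 21^2 = 441 ≡ 441 (mod 731)
11^16 ≡ 441^2 = 194481 ≡ 35 (mod 731)
11^32 ≡ 35^2 = 1225 ≡ 494 (mod 731)
11^64 ≡ 494^2 = 244036 ≡ 613 (mod 731)
11^128 ≡ 613^2 = 375769 ≡ 35 (mod 731)
11^256 ≡ 35^2 = 1225 ≡ 494 (mod 731)
11^512 ≡ 494^2 = 244036 ≡ 613 (mod 731)
730 = 512 + 128 + 64 + 16 + 8 + 2 in binary powers of 2.
So 11^730 ≡ 613 · 35 · 613 · 35 · 441 · 121 ≡ 508 (mod 731).
Since 508 ≠ 1, base 11 is a Fermat witness: 731 is composite.

508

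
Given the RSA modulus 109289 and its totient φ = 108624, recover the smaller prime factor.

φ(n) = (p−1)(q−1) = n − (p+q) + 1, so p + q = 109289 − 108624 + 1 = 666.
p and q are the roots of t² − 666t + 109289 = 0.
Discriminant: 666² − 4·109289 = 443556 − 437156 = 6400; √6400 = 80.
q = (666 − 80)/2 = 293, p = (666 + 80)/2 = 373.
Check: 293 · 373 = 109289.

293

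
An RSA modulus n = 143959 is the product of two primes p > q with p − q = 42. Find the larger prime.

401

Since p = q + 42, we have 143959 = q(q + 42), so q² + 42q − 143959 = 0.
Discriminant: 42² + 4·143959 = 1764 + 575836 = 577600; √577600 = 760.
q = (−42 + 760)/2 = 359, and p = q + 42 = 401.
Check: 359 · 401 = 143959.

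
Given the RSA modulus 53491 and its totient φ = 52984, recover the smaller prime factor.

149

φ(n) = (p−1)(q−1) = n − (p+q) + 1, so p + q = 53491 − 52984 + 1 = 508.
p and q are the roots of t² − 508t + 53491 = 0.
Discriminant: 508² − 4·53491 = 258064 − 213964 = 44100; √44100 = 210.
q = (508 − 210)/2 = 149, p = (508 + 210)/2 = 359.
Check: 149 · 359 = 53491.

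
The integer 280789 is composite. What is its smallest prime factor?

17

280789 is odd.
Digit sum 34, not divisible by 3.
Ends in 9: not divisible by 5.
7: 280789 = 7·40112 + 5
11: 280789 = 11·25526 + 3
13: 280789 = 13·21599 + 2
17: 280789 = 17·16517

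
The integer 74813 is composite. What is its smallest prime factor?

79

74813 is odd.
Digit sum 23, not divisible by 3.
Ends in 3: not divisible by 5.
7: 74813 = 7·10687 + 4
11: 74813 = 11·6801 + 2
13: 74813 = 13·5754 + 11
17: 74813 = 17·4400 + 13
19: 74813 = 19·3937 + 10
23: 74813 = 23·3252 + 17
29: 74813 = 29·2579 + 22
31: 74813 = 31·2413 + 10
37: 74813 = 37·2021 + 36
41: 74813 = 41·1824 + 29
43: 74813 = 43·1739 + 36
47: 74813 = 47·1591 + 36
53: 74813 = 53·1411 + 30
59: 74813 = 59·1268 + 1
61: 74813 = 61·1226 + 27
67: 74813 = 67·1116 + 41
71: 74813 = 71·1053 + 50
73: 74813 = 73·1024 + 61
79: 74813 = 79·947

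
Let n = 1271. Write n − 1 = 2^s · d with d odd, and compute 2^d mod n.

993

1271 − 1 = 1270 = 2^1 · 635, so d = 635.
2^1 ≡ 2 (mod 1271)
2^2 ≡ 2^2 = 4 ≡ 4 (mod 1271)
2^4 ≡ 4^2 = 16 ≡ 16 (mod 1271)
2^8 ≡ 16^2 = 256 ≡ 256 (mod 1271)
2^16 ≡ 256^2 = 65536 ≡ 715 (mod 1271)
2^32 ≡ 715^2 = 511225 ≡ 283 (mod 1271)
2^64 ≡ 283^2 = 80089 ≡ 16 (mod 1271)
2^128 ≡ 16^2 = 256 ≡ 256 (mod 1271)
2^256 ≡ 256^2 = 65536 ≡ 715 (mod 1271)
2^512 ≡ 715^2 = 511225 ≡ 283 (mod 1271)
635 = 512 + 64 + 32 + 16 + 8 + 2 + 1 in binary powers of 2.
So 2^635 ≡ 283 · 16 · 283 · 715 · 256 · 4 · 2 ≡ 993 (mod 1271).
Squaring chain: 993; never reaches −1, so base 2 is a Miller–Rabin witness that 1271 is composite.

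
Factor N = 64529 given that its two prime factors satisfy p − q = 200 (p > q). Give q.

Since p = q + 200, we have 64529 = q(q + 200), so q² + 200q − 64529 = 0.
Discriminant: 200² + 4·64529 = 40000 + 258116 = 298116; √298116 = 546.
q = (−200 + 546)/2 = 173, and p = q + 200 = 373.
Check: 173 · 373 = 64529.

173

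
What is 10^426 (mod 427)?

10^1 ≡ 10 (mod 427)
10^2 ≡ 10^2 = 100 ≡ 100 (mod 427)
10^4 ≡ 100^2 = 10000 ≡ 179 (mod 427)
10^8 ≡ 179^2 = 32041 ≡ 16 (mod 427)
10^16 ≡ 16^2 = 256 ≡ 256 (mod 427)
10^32 ≡ 256^2 = 65536 ≡ 205 (mod 427)
10^64 ≡ 205^2 = 42025 ≡ 179 (mod 427)
10^128 ≡ 179^2 = 32041 ≡ 16 (mod 427)
10^256 ≡ 16^2 = 256 ≡ 256 (mod 427)
426 = 256 + 128 + 32 + 8 + 2 in binary powers of 2.
So 10^426 ≡ 256 · 16 · 205 · 16 · 100 ≡ 393 (mod 427).
Since 393 ≠ 1, base 10 is a Fermat witness: 427 is composite.

393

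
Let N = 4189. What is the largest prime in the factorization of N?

71

4189 = 59 · 71
71 is prime.
So 4189 = 59 · 71; the largest prime factor is 71.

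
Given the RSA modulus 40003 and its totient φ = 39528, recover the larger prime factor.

φ(n) = (p−1)(q−1) = n − (p+q) + 1, so p + q = 40003 − 39528 + 1 = 476.
p and q are the roots of t² − 476t + 40003 = 0.
Discriminant: 476² − 4·40003 = 226576 − 160012 = 66564; √66564 = 258.
q = (476 − 258)/2 = 109, p = (476 + 258)/2 = 367.
Check: 109 · 367 = 40003.

367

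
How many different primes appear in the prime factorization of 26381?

3

26381 = 23 · 1147
1147 = 31 · 37
26381 = 23 · 31 · 37, which has 3 distinct prime factors.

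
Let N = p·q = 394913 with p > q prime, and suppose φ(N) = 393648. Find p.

φ(n) = (p−1)(q−1) = n − (p+q) + 1, so p + q = 394913 − 393648 + 1 = 1266.
p and q are the roots of t² − 1266t + 394913 = 0.
Discriminant: 1266² − 4·394913 = 1602756 − 1579652 = 23104; √23104 = 152.
q = (1266 − 152)/2 = 557, p = (1266 + 152)/2 = 709.
Check: 557 · 709 = 394913.

709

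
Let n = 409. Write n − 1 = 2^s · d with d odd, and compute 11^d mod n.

378

409 − 1 = 408 = 2^3 · 51, so d = 51.
11^1 ≡ 11 (mod 409)
11^2 ≡ 11^2 = 121 ≡ 121 (mod 409)
11^4 ≡ 121^2 = 14641 ≡ 326 (mod 409)
11^8 ≡ 326^2 = 106276 ≡ 345 (mod 409)
11^16 ≡ 345^2 = 119025 ≡ 6 (mod 409)
11^32 ≡ 6^2 = 36 ≡ 36 (mod 409)
51 = 32 + 16 + 2 + 1 in binary powers of 2.
So 11^51 ≡ 36 · 6 · 121 · 11 ≡ 378 (mod 409).
Squaring chain: 378 → 143 → 408; reaches −1, so base 11 does not prove 409 composite.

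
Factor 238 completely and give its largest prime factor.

238 = 2 · 119
119 = 7 · 17
17 is prime.
So 238 = 2 · 7 · 17; the largest prime factor is 17.

17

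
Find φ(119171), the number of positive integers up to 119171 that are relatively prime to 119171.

107712

Factor: 119171 = 13 · 89 · 103.
φ(119171) = (13−1) · (89−1) · (103−1) = 12 · 88 · 102 = 107712.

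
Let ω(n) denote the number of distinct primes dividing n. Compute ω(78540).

6

78540 = 2^2 · 19635
19635 = 3 · 6545
6545 = 5 · 1309
1309 = 7 · 187
187 = 11 · 17
78540 = 2^2 · 3 · 5 · 7 · 11 · 17, which has 6 distinct prime factors.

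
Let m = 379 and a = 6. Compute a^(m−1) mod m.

1

6^1 ≡ 6 (mod 379)
6^2 ≡ 6^2 = 36 ≡ 36 (mod 379)
6^4 ≡ 36^2 = 1296 ≡ 159 (mod 379)
6^8 ≡ 159^2 = 25281 ≡ 267 (mod 379)
6^16 ≡ 267^2 = 71289 ≡ 37 (mod 379)
6^32 ≡ 37^2 = 1369 ≡ 232 (mod 379)
6^64 ≡ 232^2 = 53824 ≡ 6 (mod 379)
6^128 ≡ 6^2 = 36 ≡ 36 (mod 379)
6^256 ≡ 36^2 = 1296 ≡ 159 (mod 379)
378 = 256 + 64 + 32 + 16 + 8 + 2 in binary powers of 2.
So 6^378 ≡ 159 · 6 · 232 · 37 · 267 · 36 ≡ 1 (mod 379).
Since the result is 1, base 6 gives no evidence that 379 is composite.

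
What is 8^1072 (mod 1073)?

803

8^1 ≡ 8 (mod 1073)
8^2 ≡ 8^2 = 64 ≡ 64 (mod 1073)
8^4 ≡ 64^2 = 4096 ≡ 877 (mod 1073)
8^8 ≡ 877^2 = 769129 ≡ 861 (mod 1073)
8^16 ≡ 861^2 = 741321 ≡ 951 (mod 1073)
8^32 ≡ 951^2 = 904401 ≡ 935 (mod 1073)
8^64 ≡ 935^2 = 874225 ≡ 803 (mod 1073)
8^128 ≡ 803^2 = 644809 ≡ 1009 (mod 1073)
8^256 ≡ 1009^2 = 1018081 ≡ 877 (mod 1073)
8^512 ≡ 877^2 = 769129 ≡ 861 (mod 1073)
8^1024 ≡ 861^2 = 741321 ≡ 951 (mod 1073)
1072 = 1024 + 32 + 16 in binary powers of 2.
So 8^1072 ≡ 951 · 935 · 951 ≡ 803 (mod 1073).
Since 803 ≠ 1, base 8 is a Fermat witness: 1073 is composite.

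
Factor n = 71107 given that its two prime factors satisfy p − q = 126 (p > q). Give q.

211

Since p = q + 126, we have 71107 = q(q + 126), so q² + 126q − 71107 = 0.
Discriminant: 126² + 4·71107 = 15876 + 284428 = 300304; √300304 = 548.
q = (−126 + 548)/2 = 211, and p = q + 126 = 337.
Check: 211 · 337 = 71107.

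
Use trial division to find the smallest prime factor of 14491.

43

14491 is odd.
Digit sum 19, not divisible by 3.
Ends in 1: not divisible by 5.
7: 14491 = 7·2070 + 1
11: 14491 = 11·1317 + 4
13: 14491 = 13·1114 + 9
17: 14491 = 17·852 + 7
19: 14491 = 19·762 + 13
23: 14491 = 23·630 + 1
29: 14491 = 29·499 + 20
31: 14491 = 31·467 + 14
37: 14491 = 37·391 + 24
41: 14491 = 41·353 + 18
43: 14491 = 43·337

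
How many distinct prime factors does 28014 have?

5

28014 = 2 · 14007
14007 = 3 · 4669
4669 = 7 · 667
667 = 23 · 29
28014 = 2 · 3 · 7 · 23 · 29, which has 5 distinct prime factors.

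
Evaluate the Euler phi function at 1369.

Factor: 1369 = 37^2.
φ(1369) = 37^1·(37−1) = 1332.

1332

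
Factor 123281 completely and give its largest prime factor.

61

123281 = 43 · 2867
2867 = 47 · 61
61 is prime.
So 123281 = 43 · 47 · 61; the largest prime factor is 61.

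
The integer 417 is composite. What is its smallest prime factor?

3

417 is odd.
Digit sum 12, divisible by 3.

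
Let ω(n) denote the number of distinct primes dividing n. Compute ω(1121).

2

1121 = 19 · 59
1121 = 19 · 59, which has 2 distinct prime factors.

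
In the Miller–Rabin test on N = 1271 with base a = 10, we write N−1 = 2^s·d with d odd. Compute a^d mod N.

862

1271 − 1 = 1270 = 2^1 · 635, so d = 635.
10^1 ≡ 10 (mod 1271)
10^2 ≡ 10^2 = 100 ≡ 100 (mod 1271)
10^4 ≡ 100^2 = 10000 ≡ 1103 (mod 1271)
10^8 ≡ 1103^2 = 1216609 ≡ 262 (mod 1271)
10^16 ≡ 262^2 = 68644 ≡ 10 (mod 1271)
10^32 ≡ 10^2 = 100 ≡ 100 (mod 1271)
10^64 ≡ 100^2 = 10000 ≡ 1103 (mod 1271)
10^128 ≡ 1103^2 = 1216609 ≡ 262 (mod 1271)
10^256 ≡ 262^2 = 68644 ≡ 10 (mod 1271)
10^512 ≡ 10^2 = 100 ≡ 100 (mod 1271)
635 = 512 + 64 + 32 + 16 + 8 + 2 + 1 in binary powers of 2.
So 10^635 ≡ 100 · 1103 · 100 · 10 · 262 · 100 · 10 ≡ 862 (mod 1271).
Squaring chain: 862; never reaches −1, so base 10 is a Miller–Rabin witness that 1271 is composite.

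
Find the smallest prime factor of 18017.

43

18017 is odd.
Digit sum 17, not divisible by 3.
Ends in 7: not divisible by 5.
7: 18017 = 7·2573 + 6
11: 18017 = 11·1637 + 10
13: 18017 = 13·1385 + 12
17: 18017 = 17·1059 + 14
19: 18017 = 19·948 + 5
23: 18017 = 23·783 + 8
29: 18017 = 29·621 + 8
31: 18017 = 31·581 + 6
37: 18017 = 37·486 + 35
41: 18017 = 41·439 + 18
43: 18017 = 43·419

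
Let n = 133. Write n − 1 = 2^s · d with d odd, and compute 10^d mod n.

133 − 1 = 132 = 2^2 · 33, so d = 33.
10^1 ≡ 10 (mod 133)
10^2 ≡ 10^2 = 100 ≡ 100 (mod 133)
10^4 ≡ 100^2 = 10000 ≡ 25 (mod 133)
10^8 ≡ 25^2 = 625 ≡ 93 (mod 133)
10^16 ≡ 93^2 = 8649 ≡ 4 (mod 133)
10^32 ≡ 4^2 = 16 ≡ 16 (mod 133)
33 = 32 + 1 in binary powers of 2.
So 10^33 ≡ 16 · 10 ≡ 27 (mod 133).
Squaring chain: 27 → 64; never reaches −1, so base 10 is a Miller–Rabin witness that 133 is composite.

27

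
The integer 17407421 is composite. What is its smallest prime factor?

89

17407421 is odd.
Digit sum 26, not divisible by 3.
Ends in 1: not divisible by 5.
7: 17407421 = 7·2486774 + 3
11: 17407421 = 11·1582492 + 9
13: 17407421 = 13·1339032 + 5
17: 17407421 = 17·1023965 + 16
19: 17407421 = 19·916180 + 1
23: 17407421 = 23·756844 + 9
29: 17407421 = 29·600255 + 26
31: 17407421 = 31·561529 + 22
37: 17407421 = 37·470470 + 31
41: 17407421 = 41·424571 + 10
43: 17407421 = 43·404823 + 32
47: 17407421 = 47·370370 + 31
53: 17407421 = 53·328441 + 48
59: 17407421 = 59·295041 + 2
61: 17407421 = 61·285367 + 34
67: 17407421 = 67·259812 + 17
71: 17407421 = 71·245174 + 67
73: 17407421 = 73·238457 + 60
79: 17407421 = 79·220347 + 8
83: 17407421 = 83·209727 + 80
89: 17407421 = 89·195589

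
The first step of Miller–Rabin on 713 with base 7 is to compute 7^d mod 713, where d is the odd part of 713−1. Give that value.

713 − 1 = 712 = 2^3 · 89, so d = 89.
7^1 ≡ 7 (mod 713)
7^2 ≡ 7^2 = 49 ≡ 49 (mod 713)
7^4 ≡ 49^2 = 2401 ≡ 262 (mod 713)
7^8 ≡ 262^2 = 68644 ≡ 196 (mod 713)
7^16 ≡ 196^2 = 38416 ≡ 627 (mod 713)
7^32 ≡ 627^2 = 393129 ≡ 266 (mod 713)
7^64 ≡ 266^2 = 70756 ≡ 169 (mod 713)
89 = 64 + 16 + 8 + 1 in binary powers of 2.
So 7^89 ≡ 169 · 627 · 196 · 7 ≡ 536 (mod 713).
Squaring chain: 536 → 670 → 423; never reaches −1, so base 7 is a Miller–Rabin witness that 713 is composite.

536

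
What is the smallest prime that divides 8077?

41

8077 is odd.
Digit sum 22, not divisible by 3.
Ends in 7: not divisible by 5.
7: 8077 = 7·1153 + 6
11: 8077 = 11·734 + 3
13: 8077 = 13·621 + 4
17: 8077 = 17·475 + 2
19: 8077 = 19·425 + 2
23: 8077 = 23·351 + 4
29: 8077 = 29·278 + 15
31: 8077 = 31·260 + 17
37: 8077 = 37·218 + 11
41: 8077 = 41·197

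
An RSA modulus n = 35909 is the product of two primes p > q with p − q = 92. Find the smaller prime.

149

Since p = q + 92, we have 35909 = q(q + 92), so q² + 92q − 35909 = 0.
Discriminant: 92² + 4·35909 = 8464 + 143636 = 152100; √152100 = 390.
q = (−92 + 390)/2 = 149, and p = q + 92 = 241.
Check: 149 · 241 = 35909.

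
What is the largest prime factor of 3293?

89

3293 = 37 · 89
89 is prime.
So 3293 = 37 · 89; the largest prime factor is 89.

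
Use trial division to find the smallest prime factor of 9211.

9211 is odd.
Digit sum 13, not divisible by 3.
Ends in 1: not divisible by 5.
7: 9211 = 7·1315 + 6
11: 9211 = 11·837 + 4
13: 9211 = 13·708 + 7
17: 9211 = 17·541 + 14
19: 9211 = 19·484 + 15
23: 9211 = 23·400 + 11
29: 9211 = 29·317 + 18
31: 9211 = 31·297 + 4
37: 9211 = 37·248 + 35
41: 9211 = 41·224 + 27
43: 9211 = 43·214 + 9
47: 9211 = 47·195 + 46
53: 9211 = 53·173 + 42
59: 9211 = 59·156 + 7
61: 9211 = 61·151

61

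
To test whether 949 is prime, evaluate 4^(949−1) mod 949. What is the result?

4^1 ≡ 4 (mod 949)
4^2 ≡ 4^2 = 16 ≡ 16 (mod 949)
4^4 ≡ 16^2 = 256 ≡ 256 (mod 949)
4^8 ≡ 256^2 = 65536 ≡ 55 (mod 949)
4^16 ≡ 55^2 = 3025 ≡ 178 (mod 949)
4^32 ≡ 178^2 = 31684 ≡ 367 (mod 949)
4^64 ≡ 367^2 = 134689 ≡ 880 (mod 949)
4^128 ≡ 880^2 = 774400 ≡ 16 (mod 949)
4^256 ≡ 16^2 = 256 ≡ 256 (mod 949)
4^512 ≡ 256^2 = 65536 ≡ 55 (mod 949)
948 = 512 + 256 + 128 + 32 + 16 + 4 in binary powers of 2.
So 4^948 ≡ 55 · 256 · 16 · 367 · 178 · 256 ≡ 794 (mod 949).
Since 794 ≠ 1, base 4 is a Fermat witness: 949 is composite.

794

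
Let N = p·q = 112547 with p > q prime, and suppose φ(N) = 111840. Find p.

φ(n) = (p−1)(q−1) = n − (p+q) + 1, so p + q = 112547 − 111840 + 1 = 708.
p and q are the roots of t² − 708t + 112547 = 0.
Discriminant: 708² − 4·112547 = 501264 − 450188 = 51076; √51076 = 226.
q = (708 − 226)/2 = 241, p = (708 + 226)/2 = 467.
Check: 241 · 467 = 112547.

467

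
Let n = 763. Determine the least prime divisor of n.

763 is odd.
Digit sum 16, not divisible by 3.
Ends in 3: not divisible by 5.
7: 763 = 7·109

7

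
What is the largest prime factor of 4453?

73

4453 = 61 · 73
73 is prime.
So 4453 = 61 · 73; the largest prime factor is 73.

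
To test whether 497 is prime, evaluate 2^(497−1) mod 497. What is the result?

135

2^1 ≡ 2 (mod 497)
2^2 ≡ 2^2 = 4 ≡ 4 (mod 497)
2^4 ≡ 4^2 = 16 ≡ 16 (mod 497)
2^8 ≡ 16^2 = 256 ≡ 256 (mod 497)
2^16 ≡ 256^2 = 65536 ≡ 429 (mod 497)
2^32 ≡ 429^2 = 184041 ≡ 151 (mod 497)
2^64 ≡ 151^2 = 22801 ≡ 436 (mod 497)
2^128 ≡ 436^2 = 190096 ≡ 242 (mod 497)
2^256 ≡ 242^2 = 58564 ≡ 415 (mod 497)
496 = 256 + 128 + 64 + 32 + 16 in binary powers of 2.
So 2^496 ≡ 415 · 242 · 436 · 151 · 429 ≡ 135 (mod 497).
Since 135 ≠ 1, base 2 is a Fermat witness: 497 is composite.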